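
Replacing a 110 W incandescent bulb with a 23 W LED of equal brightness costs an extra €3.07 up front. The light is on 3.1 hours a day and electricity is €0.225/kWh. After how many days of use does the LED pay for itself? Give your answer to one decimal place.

Power saved = 110 − 23 = 87 W
Daily energy saved = 87 W × 3.1 h = 269.7 Wh = 0.2697 kWh
Daily savings = 0.2697 × €0.225 = €0.0607
Payback = €3.07 / €0.0607 per day = 50.59 days

50.6 days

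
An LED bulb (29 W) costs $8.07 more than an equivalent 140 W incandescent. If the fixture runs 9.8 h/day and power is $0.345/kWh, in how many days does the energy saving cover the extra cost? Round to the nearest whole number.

22 days

Power saved = 140 − 29 = 111 W
Daily energy saved = 111 W × 9.8 h = 1088 Wh = 1.0878 kWh
Daily savings = 1.0878 × $0.345 = $0.3753
Payback = $8.07 / $0.3753 per day = 21.5 days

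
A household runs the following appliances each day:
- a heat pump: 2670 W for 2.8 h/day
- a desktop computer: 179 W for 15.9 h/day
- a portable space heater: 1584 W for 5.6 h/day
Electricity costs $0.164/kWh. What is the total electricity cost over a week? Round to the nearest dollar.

heat pump: 2670 W × 2.8 h × 7 d = 52,332 Wh = 52.33 kWh
desktop computer: 179 W × 15.9 h × 7 d = 19,923 Wh = 19.92 kWh
portable space heater: 1584 W × 5.6 h × 7 d = 62,093 Wh = 62.09 kWh
Total energy = 52.33 + 19.92 + 62.09 = 134.3 kWh
Cost = 134.3 kWh × $0.164 = $22.03 ≈ $22

$22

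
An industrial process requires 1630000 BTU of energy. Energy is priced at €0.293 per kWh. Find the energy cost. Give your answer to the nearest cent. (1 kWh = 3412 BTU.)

€139.97

1630000 BTU × (0.00029308 kWh/BTU) = 477.7 kWh
Cost = 477.7 kWh × €0.293/kWh = €139.97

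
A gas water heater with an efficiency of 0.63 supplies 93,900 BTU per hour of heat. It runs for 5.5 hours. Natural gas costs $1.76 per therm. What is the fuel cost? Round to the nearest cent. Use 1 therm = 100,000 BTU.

$14.43

Heat delivered = 93,900 BTU/h × 5.5 h = 516,450 BTU
Gas input = 516,450 / 0.63 = 819,762 BTU
= 819,762 / 100,000 = 8.198 therm
Cost = 8.198 × $1.76/therm = $14.43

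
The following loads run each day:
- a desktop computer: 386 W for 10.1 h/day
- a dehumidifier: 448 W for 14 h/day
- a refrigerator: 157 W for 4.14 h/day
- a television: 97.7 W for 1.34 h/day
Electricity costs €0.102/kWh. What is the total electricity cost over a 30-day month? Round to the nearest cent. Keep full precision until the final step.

€33.51

desktop computer: 386 W × 10.1 h × 30 d = 116,958 Wh = 117 kWh
dehumidifier: 448 W × 14 h × 30 d = 188,160 Wh = 188.2 kWh
refrigerator: 157 W × 4.14 h × 30 d = 19,499 Wh = 19.5 kWh
television: 97.7 W × 1.34 h × 30 d = 3,928 Wh = 3.928 kWh
Total energy = 117 + 188.2 + 19.5 + 3.928 = 328.5 kWh
Cost = 328.5 kWh × €0.102 = €33.51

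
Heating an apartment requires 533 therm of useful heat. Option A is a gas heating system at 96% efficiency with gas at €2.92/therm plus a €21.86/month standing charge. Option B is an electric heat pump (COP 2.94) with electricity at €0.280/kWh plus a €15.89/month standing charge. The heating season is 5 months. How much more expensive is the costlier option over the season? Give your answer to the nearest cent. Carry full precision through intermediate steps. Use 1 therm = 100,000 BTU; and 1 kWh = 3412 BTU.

Heat load = 533 therm × 100,000 = 53,300,000 BTU
Gas: input = 53,300,000 / 0.96 = 55,520,833 BTU = 555.2 therm → 555.2 × €2.92 = €1,621.21; + 5 × €21.86 standing = €1,730.51
Heat pump: 53,300,000 BTU / 3412 = 15,620 kWh heat; / 2.94 = 5,313 kWh in → × €0.280 = €1,487.75; + 5 × €15.89 standing = €1,567.20
Difference = |€1,730.51 − €1,567.20| = €163.31

€163.31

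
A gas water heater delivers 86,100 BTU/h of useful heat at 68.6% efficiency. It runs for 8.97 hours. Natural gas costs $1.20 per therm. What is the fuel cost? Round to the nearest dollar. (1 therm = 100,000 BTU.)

$14

Heat delivered = 86,100 BTU/h × 8.97 h = 772,317 BTU
Gas input = 772,317 / 0.686 = 1,125,827 BTU
= 1,125,827 / 100,000 = 11.26 therm
Cost = 11.26 × $1.20/therm = $13.51 ≈ $14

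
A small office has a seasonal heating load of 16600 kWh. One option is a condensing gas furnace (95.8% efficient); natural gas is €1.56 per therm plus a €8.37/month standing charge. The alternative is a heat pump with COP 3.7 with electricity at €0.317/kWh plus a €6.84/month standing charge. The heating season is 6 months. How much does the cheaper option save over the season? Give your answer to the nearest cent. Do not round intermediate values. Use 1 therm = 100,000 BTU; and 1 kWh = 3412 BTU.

Heat load = 16600 kWh × 3412 = 56,639,200 BTU
Gas: input = 56,639,200 / 0.958 = 59,122,338 BTU = 591.2 therm → 591.2 × €1.56 = €922.31; + 6 × €8.37 standing = €972.53
Heat pump: 56,639,200 BTU / 3412 = 16,600 kWh heat; / 3.7 = 4,486 kWh in → × €0.317 = €1,422.22; + 6 × €6.84 standing = €1,463.26
Difference = |€972.53 − €1,463.26| = €490.73

€490.73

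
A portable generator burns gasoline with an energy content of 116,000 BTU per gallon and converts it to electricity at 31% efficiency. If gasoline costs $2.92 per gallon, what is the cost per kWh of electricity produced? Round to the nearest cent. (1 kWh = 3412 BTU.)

$0.28

Electrical output per gallon = 116,000 BTU × 0.31 / 3412 BTU/kWh = 10.54 kWh
Cost per kWh = $2.92 / 10.54 kWh = $0.277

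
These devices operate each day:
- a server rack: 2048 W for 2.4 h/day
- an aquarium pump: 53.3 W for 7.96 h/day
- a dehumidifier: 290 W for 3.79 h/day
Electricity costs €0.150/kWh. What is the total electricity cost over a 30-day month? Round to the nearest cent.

€28.97

server rack: 2048 W × 2.4 h × 30 d = 147,456 Wh = 147.5 kWh
aquarium pump: 53.3 W × 7.96 h × 30 d = 12,728 Wh = 12.73 kWh
dehumidifier: 290 W × 3.79 h × 30 d = 32,973 Wh = 32.97 kWh
Total energy = 147.5 + 12.73 + 32.97 = 193.2 kWh
Cost = 193.2 kWh × €0.150 = €28.97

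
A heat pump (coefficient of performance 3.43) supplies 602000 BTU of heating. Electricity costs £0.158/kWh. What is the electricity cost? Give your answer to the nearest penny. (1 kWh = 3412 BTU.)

Heat delivered = 602,000 BTU / 3412 = 176.4 kWh
Electrical input = 176.4 kWh / 3.43 = 51.44 kWh
Cost = 51.44 × £0.158/kWh = £8.13

£8.13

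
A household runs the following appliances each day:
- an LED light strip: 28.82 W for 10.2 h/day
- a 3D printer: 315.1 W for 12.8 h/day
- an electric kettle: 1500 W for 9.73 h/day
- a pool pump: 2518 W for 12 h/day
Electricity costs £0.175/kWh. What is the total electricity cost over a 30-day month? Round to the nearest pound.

£258

LED light strip: 28.82 W × 10.2 h × 30 d = 8,819 Wh = 8.819 kWh
3D printer: 315.1 W × 12.8 h × 30 d = 120,998 Wh = 121 kWh
electric kettle: 1500 W × 9.73 h × 30 d = 437,850 Wh = 437.9 kWh
pool pump: 2518 W × 12 h × 30 d = 906,480 Wh = 906.5 kWh
Total energy = 8.819 + 121 + 437.9 + 906.5 = 1,474 kWh
Cost = 1,474 kWh × £0.175 = £257.98 ≈ £258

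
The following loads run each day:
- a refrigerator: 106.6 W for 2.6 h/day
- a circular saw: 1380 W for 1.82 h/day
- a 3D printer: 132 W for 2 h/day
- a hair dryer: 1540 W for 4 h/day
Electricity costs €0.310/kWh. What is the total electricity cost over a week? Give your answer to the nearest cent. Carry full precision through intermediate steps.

€19.99

refrigerator: 106.6 W × 2.6 h × 7 d = 1,940 Wh = 1.94 kWh
circular saw: 1380 W × 1.82 h × 7 d = 17,581 Wh = 17.58 kWh
3D printer: 132 W × 2 h × 7 d = 1,848 Wh = 1.848 kWh
hair dryer: 1540 W × 4 h × 7 d = 43,120 Wh = 43.12 kWh
Total energy = 1.94 + 17.58 + 1.848 + 43.12 = 64.49 kWh
Cost = 64.49 kWh × €0.310 = €19.99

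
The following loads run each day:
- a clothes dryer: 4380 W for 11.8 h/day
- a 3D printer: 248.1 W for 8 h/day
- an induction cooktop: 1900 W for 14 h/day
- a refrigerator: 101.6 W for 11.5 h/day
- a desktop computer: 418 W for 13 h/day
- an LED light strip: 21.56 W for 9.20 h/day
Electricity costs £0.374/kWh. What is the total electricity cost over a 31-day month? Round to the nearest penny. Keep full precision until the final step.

clothes dryer: 4380 W × 11.8 h × 31 d = 1,602,204 Wh = 1,602 kWh
3D printer: 248.1 W × 8 h × 31 d = 61,529 Wh = 61.53 kWh
induction cooktop: 1900 W × 14 h × 31 d = 824,600 Wh = 824.6 kWh
refrigerator: 101.6 W × 11.5 h × 31 d = 36,220 Wh = 36.22 kWh
desktop computer: 418 W × 13 h × 31 d = 168,454 Wh = 168.5 kWh
LED light strip: 21.56 W × 9.20 h × 31 d = 6,149 Wh = 6.149 kWh
Total energy = 1,602 + 61.53 + 824.6 + 36.22 + 168.5 + 6.149 = 2,699 kWh
Cost = 2,699 kWh × £0.374 = £1,009.48

£1009.48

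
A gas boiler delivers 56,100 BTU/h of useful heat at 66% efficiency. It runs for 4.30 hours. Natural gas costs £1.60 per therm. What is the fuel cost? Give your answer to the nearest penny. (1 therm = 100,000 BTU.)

£5.85

Heat delivered = 56,100 BTU/h × 4.30 h = 241,230 BTU
Gas input = 241,230 / 0.66 = 365,500 BTU
= 365,500 / 100,000 = 3.655 therm
Cost = 3.655 × £1.60/therm = £5.85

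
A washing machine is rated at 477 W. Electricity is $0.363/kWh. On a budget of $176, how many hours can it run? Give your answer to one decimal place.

Energy budget = $176 / $0.363 per kWh = 484.8 kWh = 484,848 Wh
Runtime = 484,848 Wh / 477 W = 1,016 h

1016.5 h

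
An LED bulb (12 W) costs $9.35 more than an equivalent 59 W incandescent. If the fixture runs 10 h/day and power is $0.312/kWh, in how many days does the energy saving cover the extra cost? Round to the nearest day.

64 days

Power saved = 59 − 12 = 47 W
Daily energy saved = 47 W × 10 h = 470 Wh = 0.47 kWh
Daily savings = 0.47 × $0.312 = $0.1466
Payback = $9.35 / $0.1466 per day = 63.76 days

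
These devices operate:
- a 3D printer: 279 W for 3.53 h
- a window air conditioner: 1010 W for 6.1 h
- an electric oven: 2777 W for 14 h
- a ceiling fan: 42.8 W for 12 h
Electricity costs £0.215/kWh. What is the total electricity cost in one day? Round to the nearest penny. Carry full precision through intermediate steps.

£10.01

3D printer: 279 W × 3.53 h = 985 Wh = 0.9849 kWh
window air conditioner: 1010 W × 6.1 h = 6,161 Wh = 6.161 kWh
electric oven: 2777 W × 14 h = 38,878 Wh = 38.88 kWh
ceiling fan: 42.8 W × 12 h = 514 Wh = 0.5136 kWh
Total energy = 0.9849 + 6.161 + 38.88 + 0.5136 = 46.54 kWh
Cost = 46.54 kWh × £0.215 = £10.01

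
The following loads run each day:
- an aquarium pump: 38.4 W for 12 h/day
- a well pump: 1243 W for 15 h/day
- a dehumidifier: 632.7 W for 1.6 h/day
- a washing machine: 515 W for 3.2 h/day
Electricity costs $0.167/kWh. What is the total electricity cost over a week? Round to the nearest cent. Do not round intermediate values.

$25.44

aquarium pump: 38.4 W × 12 h × 7 d = 3,226 Wh = 3.226 kWh
well pump: 1243 W × 15 h × 7 d = 130,515 Wh = 130.5 kWh
dehumidifier: 632.7 W × 1.6 h × 7 d = 7,086 Wh = 7.086 kWh
washing machine: 515 W × 3.2 h × 7 d = 11,536 Wh = 11.54 kWh
Total energy = 3.226 + 130.5 + 7.086 + 11.54 = 152.4 kWh
Cost = 152.4 kWh × $0.167 = $25.44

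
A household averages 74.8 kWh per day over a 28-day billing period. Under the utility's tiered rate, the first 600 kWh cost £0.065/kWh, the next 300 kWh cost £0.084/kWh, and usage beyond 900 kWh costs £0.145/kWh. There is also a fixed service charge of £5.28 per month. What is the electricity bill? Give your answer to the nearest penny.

£242.67

Usage = 74.8 kWh/day × 28 days = 2094.4 kWh
First 600 kWh × £0.065 = £39.00
Next 300 kWh × £0.084 = £25.20
Remaining 1194.4 kWh × £0.145 = £173.19
Energy charge = £237.39; + service £5.28 = £242.67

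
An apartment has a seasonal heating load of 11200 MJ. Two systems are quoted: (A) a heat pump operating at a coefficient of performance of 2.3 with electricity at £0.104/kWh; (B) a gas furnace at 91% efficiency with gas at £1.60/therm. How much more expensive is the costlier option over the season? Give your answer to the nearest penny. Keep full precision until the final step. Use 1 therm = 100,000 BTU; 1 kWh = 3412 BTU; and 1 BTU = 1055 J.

Heat load = 11200 MJ = 11,200,000,000 J / 1055 = 10,616,114 BTU
Gas: input = 10,616,114 / 0.91 = 11,666,059 BTU = 116.7 therm → 116.7 × £1.60 = £186.66
Heat pump: 10,616,114 BTU / 3412 = 3,111 kWh heat; / 2.3 = 1,353 kWh in → × £0.104 = £140.69
Difference = |£186.66 − £140.69| = £45.97

£45.97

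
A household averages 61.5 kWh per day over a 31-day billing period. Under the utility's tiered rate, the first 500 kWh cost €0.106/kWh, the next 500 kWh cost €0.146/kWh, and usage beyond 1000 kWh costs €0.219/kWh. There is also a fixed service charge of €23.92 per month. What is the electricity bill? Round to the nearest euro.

Usage = 61.5 kWh/day × 31 days = 1906.5 kWh
First 500 kWh × €0.106 = €53.00
Next 500 kWh × €0.146 = €73.00
Remaining 906.5 kWh × €0.219 = €198.52
Energy charge = €324.52; + service €23.92 = €348.44 ≈ €348

€348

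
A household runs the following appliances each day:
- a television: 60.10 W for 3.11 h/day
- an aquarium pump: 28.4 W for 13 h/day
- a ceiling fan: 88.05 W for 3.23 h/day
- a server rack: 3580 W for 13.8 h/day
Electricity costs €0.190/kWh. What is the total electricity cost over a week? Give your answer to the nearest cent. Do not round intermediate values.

television: 60.10 W × 3.11 h × 7 d = 1,308 Wh = 1.308 kWh
aquarium pump: 28.4 W × 13 h × 7 d = 2,584 Wh = 2.584 kWh
ceiling fan: 88.05 W × 3.23 h × 7 d = 1,991 Wh = 1.991 kWh
server rack: 3580 W × 13.8 h × 7 d = 345,828 Wh = 345.8 kWh
Total energy = 1.308 + 2.584 + 1.991 + 345.8 = 351.7 kWh
Cost = 351.7 kWh × €0.190 = €66.83

€66.83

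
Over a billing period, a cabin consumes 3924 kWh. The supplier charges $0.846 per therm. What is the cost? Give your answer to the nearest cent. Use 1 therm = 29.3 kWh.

$113.30

3924 kWh × (0.03413 therm/kWh) = 133.9 therm
Cost = 133.9 therm × $0.846/therm = $113.30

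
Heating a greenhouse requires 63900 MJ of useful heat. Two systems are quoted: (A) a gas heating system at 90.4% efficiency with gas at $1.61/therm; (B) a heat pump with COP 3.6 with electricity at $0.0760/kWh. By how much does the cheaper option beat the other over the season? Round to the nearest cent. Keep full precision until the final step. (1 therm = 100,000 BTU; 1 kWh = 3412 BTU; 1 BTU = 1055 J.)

$703.96

Heat load = 63900 MJ = 63,900,000,000 J / 1055 = 60,568,720 BTU
Gas: input = 60,568,720 / 0.904 = 67,000,797 BTU = 670 therm → 670 × $1.61 = $1,078.71
Heat pump: 60,568,720 BTU / 3412 = 17,750 kWh heat; / 3.6 = 4,931 kWh in → × $0.0760 = $374.76
Difference = |$1,078.71 − $374.76| = $703.96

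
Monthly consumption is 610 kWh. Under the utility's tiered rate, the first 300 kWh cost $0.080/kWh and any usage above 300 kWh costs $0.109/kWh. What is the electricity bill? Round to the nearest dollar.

First 300 kWh × $0.080 = $24.00
Remaining 310 kWh × $0.109 = $33.79
Total = $57.79 ≈ $58

$58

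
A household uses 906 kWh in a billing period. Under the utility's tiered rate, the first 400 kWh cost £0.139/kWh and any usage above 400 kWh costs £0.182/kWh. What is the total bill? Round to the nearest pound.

£148

First 400 kWh × £0.139 = £55.60
Remaining 506 kWh × £0.182 = £92.09
Total = £147.69 ≈ £148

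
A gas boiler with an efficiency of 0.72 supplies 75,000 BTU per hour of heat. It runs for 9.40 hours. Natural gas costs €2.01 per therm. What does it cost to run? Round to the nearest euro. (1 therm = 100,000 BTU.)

Heat delivered = 75,000 BTU/h × 9.40 h = 705,000 BTU
Gas input = 705,000 / 0.72 = 979,167 BTU
= 979,167 / 100,000 = 9.792 therm
Cost = 9.792 × €2.01/therm = €19.68 ≈ €20

€20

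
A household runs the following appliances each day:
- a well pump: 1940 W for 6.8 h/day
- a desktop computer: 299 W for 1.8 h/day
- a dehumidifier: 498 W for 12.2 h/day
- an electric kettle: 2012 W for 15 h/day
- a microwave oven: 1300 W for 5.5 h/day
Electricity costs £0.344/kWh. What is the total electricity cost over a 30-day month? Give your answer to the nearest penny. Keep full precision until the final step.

well pump: 1940 W × 6.8 h × 30 d = 395,760 Wh = 395.8 kWh
desktop computer: 299 W × 1.8 h × 30 d = 16,146 Wh = 16.15 kWh
dehumidifier: 498 W × 12.2 h × 30 d = 182,268 Wh = 182.3 kWh
electric kettle: 2012 W × 15 h × 30 d = 905,400 Wh = 905.4 kWh
microwave oven: 1300 W × 5.5 h × 30 d = 214,500 Wh = 214.5 kWh
Total energy = 395.8 + 16.15 + 182.3 + 905.4 + 214.5 = 1,714 kWh
Cost = 1,714 kWh × £0.344 = £589.64

£589.64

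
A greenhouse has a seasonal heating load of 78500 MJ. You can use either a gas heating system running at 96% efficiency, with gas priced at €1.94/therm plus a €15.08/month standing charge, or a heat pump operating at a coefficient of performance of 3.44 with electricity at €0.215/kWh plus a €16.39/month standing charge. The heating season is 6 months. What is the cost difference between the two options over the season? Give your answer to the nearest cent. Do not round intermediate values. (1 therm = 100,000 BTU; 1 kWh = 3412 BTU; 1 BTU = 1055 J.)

Heat load = 78500 MJ = 78,500,000,000 J / 1055 = 74,407,583 BTU
Gas: input = 74,407,583 / 0.96 = 77,507,899 BTU = 775.1 therm → 775.1 × €1.94 = €1,503.65; + 6 × €15.08 standing = €1,594.13
Heat pump: 74,407,583 BTU / 3412 = 21,810 kWh heat; / 3.44 = 6,339 kWh in → × €0.215 = €1,362.98; + 6 × €16.39 standing = €1,461.32
Difference = |€1,594.13 − €1,461.32| = €132.82

€132.82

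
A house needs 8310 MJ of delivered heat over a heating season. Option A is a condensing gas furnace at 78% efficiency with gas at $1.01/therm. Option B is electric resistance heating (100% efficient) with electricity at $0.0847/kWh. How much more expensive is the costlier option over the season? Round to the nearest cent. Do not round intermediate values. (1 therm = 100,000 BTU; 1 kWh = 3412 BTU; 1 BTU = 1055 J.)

$93.54

Heat load = 8310 MJ = 8,310,000,000 J / 1055 = 7,876,777 BTU
Gas: input = 7,876,777 / 0.78 = 10,098,432 BTU = 101 therm → 101 × $1.01 = $101.99
Electric: 7,876,777 BTU / 3412 = 2,309 kWh → × $0.0847 = $195.53
Difference = |$101.99 − $195.53| = $93.54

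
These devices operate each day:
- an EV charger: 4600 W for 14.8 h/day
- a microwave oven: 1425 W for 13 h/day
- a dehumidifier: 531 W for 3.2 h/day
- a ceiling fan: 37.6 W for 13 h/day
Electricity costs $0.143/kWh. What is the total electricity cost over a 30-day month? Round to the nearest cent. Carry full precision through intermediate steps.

EV charger: 4600 W × 14.8 h × 30 d = 2,042,400 Wh = 2,042 kWh
microwave oven: 1425 W × 13 h × 30 d = 555,750 Wh = 555.8 kWh
dehumidifier: 531 W × 3.2 h × 30 d = 50,976 Wh = 50.98 kWh
ceiling fan: 37.6 W × 13 h × 30 d = 14,664 Wh = 14.66 kWh
Total energy = 2,042 + 555.8 + 50.98 + 14.66 = 2,664 kWh
Cost = 2,664 kWh × $0.143 = $380.92

$380.92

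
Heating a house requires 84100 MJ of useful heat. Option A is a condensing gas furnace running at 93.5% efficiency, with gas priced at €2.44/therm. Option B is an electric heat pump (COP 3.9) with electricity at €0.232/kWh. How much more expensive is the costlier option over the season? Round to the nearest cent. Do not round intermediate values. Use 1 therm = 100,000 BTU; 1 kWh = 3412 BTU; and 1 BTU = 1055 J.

€690.46

Heat load = 84100 MJ = 84,100,000,000 J / 1055 = 79,715,640 BTU
Gas: input = 79,715,640 / 0.935 = 85,257,369 BTU = 852.6 therm → 852.6 × €2.44 = €2,080.28
Heat pump: 79,715,640 BTU / 3412 = 23,360 kWh heat; / 3.9 = 5,991 kWh in → × €0.232 = €1,389.82
Difference = |€2,080.28 − €1,389.82| = €690.46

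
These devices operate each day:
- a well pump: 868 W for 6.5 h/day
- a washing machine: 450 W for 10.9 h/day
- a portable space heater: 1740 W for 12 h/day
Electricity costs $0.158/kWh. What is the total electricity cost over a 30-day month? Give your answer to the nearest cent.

well pump: 868 W × 6.5 h × 30 d = 169,260 Wh = 169.3 kWh
washing machine: 450 W × 10.9 h × 30 d = 147,150 Wh = 147.2 kWh
portable space heater: 1740 W × 12 h × 30 d = 626,400 Wh = 626.4 kWh
Total energy = 169.3 + 147.2 + 626.4 = 942.8 kWh
Cost = 942.8 kWh × $0.158 = $148.96

$148.96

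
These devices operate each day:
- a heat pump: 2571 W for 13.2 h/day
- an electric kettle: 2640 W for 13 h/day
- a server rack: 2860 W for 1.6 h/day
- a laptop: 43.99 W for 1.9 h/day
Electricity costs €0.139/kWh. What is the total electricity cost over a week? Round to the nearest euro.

heat pump: 2571 W × 13.2 h × 7 d = 237,560 Wh = 237.6 kWh
electric kettle: 2640 W × 13 h × 7 d = 240,240 Wh = 240.2 kWh
server rack: 2860 W × 1.6 h × 7 d = 32,032 Wh = 32.03 kWh
laptop: 43.99 W × 1.9 h × 7 d = 585 Wh = 0.5851 kWh
Total energy = 237.6 + 240.2 + 32.03 + 0.5851 = 510.4 kWh
Cost = 510.4 kWh × €0.139 = €70.95 ≈ €71

€71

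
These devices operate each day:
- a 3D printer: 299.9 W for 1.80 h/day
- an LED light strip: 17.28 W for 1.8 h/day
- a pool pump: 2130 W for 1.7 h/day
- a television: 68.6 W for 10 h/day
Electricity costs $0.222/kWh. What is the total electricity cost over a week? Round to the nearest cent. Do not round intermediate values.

3D printer: 299.9 W × 1.80 h × 7 d = 3,779 Wh = 3.779 kWh
LED light strip: 17.28 W × 1.8 h × 7 d = 218 Wh = 0.2177 kWh
pool pump: 2130 W × 1.7 h × 7 d = 25,347 Wh = 25.35 kWh
television: 68.6 W × 10 h × 7 d = 4,802 Wh = 4.802 kWh
Total energy = 3.779 + 0.2177 + 25.35 + 4.802 = 34.15 kWh
Cost = 34.15 kWh × $0.222 = $7.58

$7.58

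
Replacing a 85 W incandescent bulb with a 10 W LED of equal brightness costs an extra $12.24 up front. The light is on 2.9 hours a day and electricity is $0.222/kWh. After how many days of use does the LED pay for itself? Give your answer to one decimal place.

253.5 days

Power saved = 85 − 10 = 75 W
Daily energy saved = 75 W × 2.9 h = 217.5 Wh = 0.2175 kWh
Daily savings = 0.2175 × $0.222 = $0.0483
Payback = $12.24 / $0.0483 per day = 253.5 days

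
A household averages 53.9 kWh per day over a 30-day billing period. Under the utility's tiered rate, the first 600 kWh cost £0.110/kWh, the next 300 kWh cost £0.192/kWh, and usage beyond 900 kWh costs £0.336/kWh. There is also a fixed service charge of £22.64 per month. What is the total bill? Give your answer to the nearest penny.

Usage = 53.9 kWh/day × 30 days = 1617 kWh
First 600 kWh × £0.110 = £66.00
Next 300 kWh × £0.192 = £57.60
Remaining 717 kWh × £0.336 = £240.91
Energy charge = £364.51; + service £22.64 = £387.15

£387.15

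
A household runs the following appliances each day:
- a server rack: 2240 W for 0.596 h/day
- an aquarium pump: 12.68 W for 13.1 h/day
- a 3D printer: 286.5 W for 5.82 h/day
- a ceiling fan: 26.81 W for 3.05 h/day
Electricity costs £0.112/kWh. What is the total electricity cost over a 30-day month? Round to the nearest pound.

£11

server rack: 2240 W × 0.596 h × 30 d = 40,051 Wh = 40.05 kWh
aquarium pump: 12.68 W × 13.1 h × 30 d = 4,983 Wh = 4.983 kWh
3D printer: 286.5 W × 5.82 h × 30 d = 50,023 Wh = 50.02 kWh
ceiling fan: 26.81 W × 3.05 h × 30 d = 2,453 Wh = 2.453 kWh
Total energy = 40.05 + 4.983 + 50.02 + 2.453 = 97.51 kWh
Cost = 97.51 kWh × £0.112 = £10.92 ≈ £11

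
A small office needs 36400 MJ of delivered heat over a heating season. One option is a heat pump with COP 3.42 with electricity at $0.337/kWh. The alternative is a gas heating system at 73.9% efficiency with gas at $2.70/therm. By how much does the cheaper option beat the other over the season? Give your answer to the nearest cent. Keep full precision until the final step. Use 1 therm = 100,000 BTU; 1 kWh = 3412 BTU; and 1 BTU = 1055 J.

$264.15

Heat load = 36400 MJ = 36,400,000,000 J / 1055 = 34,502,370 BTU
Gas: input = 34,502,370 / 0.739 = 46,687,916 BTU = 466.9 therm → 466.9 × $2.70 = $1,260.57
Heat pump: 34,502,370 BTU / 3412 = 10,110 kWh heat; / 3.42 = 2,957 kWh in → × $0.337 = $996.42
Difference = |$1,260.57 − $996.42| = $264.15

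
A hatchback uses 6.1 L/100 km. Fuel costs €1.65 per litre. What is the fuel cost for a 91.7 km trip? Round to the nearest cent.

Fuel = 6.1 L/100 km × 91.7 km / 100 = 5.594 L
Cost = 5.594 L × €1.65/L = €9.23

€9.23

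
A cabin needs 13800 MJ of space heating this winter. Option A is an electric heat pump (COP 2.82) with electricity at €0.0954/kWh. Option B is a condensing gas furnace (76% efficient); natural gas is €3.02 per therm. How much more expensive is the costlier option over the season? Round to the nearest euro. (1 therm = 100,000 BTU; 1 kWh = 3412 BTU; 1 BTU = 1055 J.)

Heat load = 13800 MJ = 13,800,000,000 J / 1055 = 13,080,569 BTU
Gas: input = 13,080,569 / 0.76 = 17,211,275 BTU = 172.1 therm → 172.1 × €3.02 = €519.78
Heat pump: 13,080,569 BTU / 3412 = 3,834 kWh heat; / 2.82 = 1,359 kWh in → × €0.0954 = €129.69
Difference = |€519.78 − €129.69| = €390.09 ≈ €390

€390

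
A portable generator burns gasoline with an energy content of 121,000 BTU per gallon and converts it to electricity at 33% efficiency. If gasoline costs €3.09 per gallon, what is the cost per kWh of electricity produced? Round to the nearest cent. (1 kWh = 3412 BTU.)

Electrical output per gallon = 121,000 BTU × 0.33 / 3412 BTU/kWh = 11.7 kWh
Cost per kWh = €3.09 / 11.7 kWh = €0.264

€0.26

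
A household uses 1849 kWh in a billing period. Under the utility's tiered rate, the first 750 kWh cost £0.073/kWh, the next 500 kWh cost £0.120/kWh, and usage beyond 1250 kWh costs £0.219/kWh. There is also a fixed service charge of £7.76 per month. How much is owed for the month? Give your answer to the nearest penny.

£253.69

First 750 kWh × £0.073 = £54.75
Next 500 kWh × £0.120 = £60.00
Remaining 599 kWh × £0.219 = £131.18
Energy charge = £245.93; + service £7.76 = £253.69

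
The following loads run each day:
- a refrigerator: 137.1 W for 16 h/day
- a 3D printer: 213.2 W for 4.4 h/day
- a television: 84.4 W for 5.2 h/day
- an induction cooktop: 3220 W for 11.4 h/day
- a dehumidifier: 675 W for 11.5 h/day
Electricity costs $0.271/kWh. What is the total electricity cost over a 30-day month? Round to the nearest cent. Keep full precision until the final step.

$390.57

refrigerator: 137.1 W × 16 h × 30 d = 65,808 Wh = 65.81 kWh
3D printer: 213.2 W × 4.4 h × 30 d = 28,142 Wh = 28.14 kWh
television: 84.4 W × 5.2 h × 30 d = 13,166 Wh = 13.17 kWh
induction cooktop: 3220 W × 11.4 h × 30 d = 1,101,240 Wh = 1,101 kWh
dehumidifier: 675 W × 11.5 h × 30 d = 232,875 Wh = 232.9 kWh
Total energy = 65.81 + 28.14 + 13.17 + 1,101 + 232.9 = 1,441 kWh
Cost = 1,441 kWh × $0.271 = $390.57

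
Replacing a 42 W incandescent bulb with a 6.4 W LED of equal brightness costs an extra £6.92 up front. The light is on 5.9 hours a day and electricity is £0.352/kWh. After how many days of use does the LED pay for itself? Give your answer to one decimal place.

Power saved = 42 − 6.4 = 35.6 W
Daily energy saved = 35.6 W × 5.9 h = 210 Wh = 0.21004 kWh
Daily savings = 0.21004 × £0.352 = £0.0739
Payback = £6.92 / £0.0739 per day = 93.6 days

93.6 days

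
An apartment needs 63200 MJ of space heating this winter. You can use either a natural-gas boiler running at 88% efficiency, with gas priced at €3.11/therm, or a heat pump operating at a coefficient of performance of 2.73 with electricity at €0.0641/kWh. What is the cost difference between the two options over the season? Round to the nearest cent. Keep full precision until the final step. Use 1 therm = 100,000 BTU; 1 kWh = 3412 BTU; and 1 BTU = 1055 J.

Heat load = 63200 MJ = 63,200,000,000 J / 1055 = 59,905,213 BTU
Gas: input = 59,905,213 / 0.88 = 68,074,106 BTU = 680.7 therm → 680.7 × €3.11 = €2,117.10
Heat pump: 59,905,213 BTU / 3412 = 17,560 kWh heat; / 2.73 = 6,431 kWh in → × €0.0641 = €412.24
Difference = |€2,117.10 − €412.24| = €1,704.86

€1704.86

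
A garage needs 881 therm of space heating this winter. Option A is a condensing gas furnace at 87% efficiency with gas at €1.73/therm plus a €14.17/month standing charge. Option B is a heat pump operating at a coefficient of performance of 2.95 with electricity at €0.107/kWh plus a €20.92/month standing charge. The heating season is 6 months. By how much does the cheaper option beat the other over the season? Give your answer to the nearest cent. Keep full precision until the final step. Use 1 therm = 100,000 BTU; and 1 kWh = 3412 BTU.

Heat load = 881 therm × 100,000 = 88,100,000 BTU
Gas: input = 88,100,000 / 0.87 = 101,264,368 BTU = 1,013 therm → 1,013 × €1.73 = €1,751.87; + 6 × €14.17 standing = €1,836.89
Heat pump: 88,100,000 BTU / 3412 = 25,820 kWh heat; / 2.95 = 8,753 kWh in → × €0.107 = €936.54; + 6 × €20.92 standing = €1,062.06
Difference = |€1,836.89 − €1,062.06| = €774.83

€774.83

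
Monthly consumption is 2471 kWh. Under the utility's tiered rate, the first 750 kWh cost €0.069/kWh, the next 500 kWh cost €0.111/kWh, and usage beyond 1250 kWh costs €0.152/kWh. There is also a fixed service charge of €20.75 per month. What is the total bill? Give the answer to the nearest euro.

€314

First 750 kWh × €0.069 = €51.75
Next 500 kWh × €0.111 = €55.50
Remaining 1221 kWh × €0.152 = €185.59
Energy charge = €292.84; + service €20.75 = €313.59 ≈ €314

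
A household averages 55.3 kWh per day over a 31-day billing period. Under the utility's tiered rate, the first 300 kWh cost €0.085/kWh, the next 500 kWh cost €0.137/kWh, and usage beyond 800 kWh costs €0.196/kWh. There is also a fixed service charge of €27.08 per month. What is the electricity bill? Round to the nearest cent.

Usage = 55.3 kWh/day × 31 days = 1714.3 kWh
First 300 kWh × €0.085 = €25.50
Next 500 kWh × €0.137 = €68.50
Remaining 914.3 kWh × €0.196 = €179.20
Energy charge = €273.20; + service €27.08 = €300.28

€300.28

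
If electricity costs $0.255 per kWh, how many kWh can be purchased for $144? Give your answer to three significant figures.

565 kWh

$144 / $0.255 per kWh = 564.7 kWh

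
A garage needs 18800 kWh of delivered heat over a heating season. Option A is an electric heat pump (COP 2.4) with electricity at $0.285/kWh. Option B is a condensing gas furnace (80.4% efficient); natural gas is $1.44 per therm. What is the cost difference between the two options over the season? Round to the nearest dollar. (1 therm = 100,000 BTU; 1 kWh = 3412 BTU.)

Heat load = 18800 kWh × 3412 = 64,145,600 BTU
Gas: input = 64,145,600 / 0.804 = 79,783,085 BTU = 797.8 therm → 797.8 × $1.44 = $1,148.88
Heat pump: 64,145,600 BTU / 3412 = 18,800 kWh heat; / 2.4 = 7,833 kWh in → × $0.285 = $2,232.50
Difference = |$1,148.88 − $2,232.50| = $1,083.62 ≈ $1084

$1084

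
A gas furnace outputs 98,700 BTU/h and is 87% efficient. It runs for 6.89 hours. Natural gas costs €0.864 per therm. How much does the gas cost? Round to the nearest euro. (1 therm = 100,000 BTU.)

Heat delivered = 98,700 BTU/h × 6.89 h = 680,043 BTU
Gas input = 680,043 / 0.87 = 781,659 BTU
= 781,659 / 100,000 = 7.817 therm
Cost = 7.817 × €0.864/therm = €6.75 ≈ €7

€7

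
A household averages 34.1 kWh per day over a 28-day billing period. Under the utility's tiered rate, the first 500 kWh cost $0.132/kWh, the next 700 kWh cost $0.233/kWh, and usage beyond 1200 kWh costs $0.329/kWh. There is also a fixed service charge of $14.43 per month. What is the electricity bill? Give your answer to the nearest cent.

$186.40

Usage = 34.1 kWh/day × 28 days = 954.8 kWh
First 500 kWh × $0.132 = $66.00
Next 454.8 kWh × $0.233 = $105.97
Remaining tier: 0 kWh (not reached)
Energy charge = $171.97; + service $14.43 = $186.40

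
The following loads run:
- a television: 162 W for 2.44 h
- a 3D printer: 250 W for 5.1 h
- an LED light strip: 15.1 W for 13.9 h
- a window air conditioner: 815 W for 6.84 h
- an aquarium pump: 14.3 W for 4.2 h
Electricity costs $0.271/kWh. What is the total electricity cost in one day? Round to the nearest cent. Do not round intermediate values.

television: 162 W × 2.44 h = 395 Wh = 0.3953 kWh
3D printer: 250 W × 5.1 h = 1,275 Wh = 1.275 kWh
LED light strip: 15.1 W × 13.9 h = 210 Wh = 0.2099 kWh
window air conditioner: 815 W × 6.84 h = 5,575 Wh = 5.575 kWh
aquarium pump: 14.3 W × 4.2 h = 60 Wh = 0.06006 kWh
Total energy = 0.3953 + 1.275 + 0.2099 + 5.575 + 0.06006 = 7.515 kWh
Cost = 7.515 kWh × $0.271 = $2.04

$2.04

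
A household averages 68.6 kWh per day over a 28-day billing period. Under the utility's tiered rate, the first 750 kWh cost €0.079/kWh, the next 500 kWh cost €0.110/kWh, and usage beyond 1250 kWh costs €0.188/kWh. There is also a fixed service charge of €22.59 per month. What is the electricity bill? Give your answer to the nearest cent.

€262.95

Usage = 68.6 kWh/day × 28 days = 1920.8 kWh
First 750 kWh × €0.079 = €59.25
Next 500 kWh × €0.110 = €55.00
Remaining 670.8 kWh × €0.188 = €126.11
Energy charge = €240.36; + service €22.59 = €262.95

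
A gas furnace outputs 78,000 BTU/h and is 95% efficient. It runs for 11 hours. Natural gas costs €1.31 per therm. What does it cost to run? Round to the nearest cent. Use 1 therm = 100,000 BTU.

€11.83

Heat delivered = 78,000 BTU/h × 11 h = 858,000 BTU
Gas input = 858,000 / 0.95 = 903,158 BTU
= 903,158 / 100,000 = 9.032 therm
Cost = 9.032 × €1.31/therm = €11.83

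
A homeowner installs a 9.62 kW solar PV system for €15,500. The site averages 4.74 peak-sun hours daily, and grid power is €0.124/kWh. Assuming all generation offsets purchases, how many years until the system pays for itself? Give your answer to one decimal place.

Daily generation = 9.62 kW × 4.74 h = 45.6 kWh
Annual generation = 45.6 × 365 = 16644 kWh
Annual savings = 16644 × €0.124 = €2,063.80
Payback = €15,500 / €2,063.80 = 7.51 years

7.5 years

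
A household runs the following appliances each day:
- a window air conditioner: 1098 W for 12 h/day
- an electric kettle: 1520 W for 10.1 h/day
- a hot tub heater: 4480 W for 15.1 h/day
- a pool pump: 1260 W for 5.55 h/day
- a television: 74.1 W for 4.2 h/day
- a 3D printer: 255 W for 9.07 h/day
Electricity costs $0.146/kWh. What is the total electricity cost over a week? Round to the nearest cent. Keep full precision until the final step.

$108.12

window air conditioner: 1098 W × 12 h × 7 d = 92,232 Wh = 92.23 kWh
electric kettle: 1520 W × 10.1 h × 7 d = 107,464 Wh = 107.5 kWh
hot tub heater: 4480 W × 15.1 h × 7 d = 473,536 Wh = 473.5 kWh
pool pump: 1260 W × 5.55 h × 7 d = 48,951 Wh = 48.95 kWh
television: 74.1 W × 4.2 h × 7 d = 2,179 Wh = 2.179 kWh
3D printer: 255 W × 9.07 h × 7 d = 16,190 Wh = 16.19 kWh
Total energy = 92.23 + 107.5 + 473.5 + 48.95 + 2.179 + 16.19 = 740.6 kWh
Cost = 740.6 kWh × $0.146 = $108.12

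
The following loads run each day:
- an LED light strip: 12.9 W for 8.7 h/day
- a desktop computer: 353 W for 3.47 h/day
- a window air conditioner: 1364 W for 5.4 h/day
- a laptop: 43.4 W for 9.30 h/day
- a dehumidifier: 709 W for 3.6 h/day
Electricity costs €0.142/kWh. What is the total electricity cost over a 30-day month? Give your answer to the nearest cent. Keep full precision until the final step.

LED light strip: 12.9 W × 8.7 h × 30 d = 3,367 Wh = 3.367 kWh
desktop computer: 353 W × 3.47 h × 30 d = 36,747 Wh = 36.75 kWh
window air conditioner: 1364 W × 5.4 h × 30 d = 220,968 Wh = 221 kWh
laptop: 43.4 W × 9.30 h × 30 d = 12,109 Wh = 12.11 kWh
dehumidifier: 709 W × 3.6 h × 30 d = 76,572 Wh = 76.57 kWh
Total energy = 3.367 + 36.75 + 221 + 12.11 + 76.57 = 349.8 kWh
Cost = 349.8 kWh × €0.142 = €49.67

€49.67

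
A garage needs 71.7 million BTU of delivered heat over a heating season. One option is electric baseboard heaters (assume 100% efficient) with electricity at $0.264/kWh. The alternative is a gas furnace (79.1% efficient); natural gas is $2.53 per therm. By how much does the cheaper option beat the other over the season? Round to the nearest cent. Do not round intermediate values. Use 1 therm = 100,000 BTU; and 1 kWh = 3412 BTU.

$3254.40

Heat load = 71.7 × 10⁶ BTU = 71,700,000 BTU
Gas: input = 71,700,000 / 0.791 = 90,644,753 BTU = 906.4 therm → 906.4 × $2.53 = $2,293.31
Electric: 71,700,000 BTU / 3412 = 21,010 kWh → × $0.264 = $5,547.71
Difference = |$2,293.31 − $5,547.71| = $3,254.40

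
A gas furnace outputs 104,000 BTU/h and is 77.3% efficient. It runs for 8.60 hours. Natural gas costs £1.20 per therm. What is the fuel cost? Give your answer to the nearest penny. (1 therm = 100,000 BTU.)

£13.88

Heat delivered = 104,000 BTU/h × 8.60 h = 894,400 BTU
Gas input = 894,400 / 0.773 = 1,157,050 BTU
= 1,157,050 / 100,000 = 11.57 therm
Cost = 11.57 × £1.20/therm = £13.88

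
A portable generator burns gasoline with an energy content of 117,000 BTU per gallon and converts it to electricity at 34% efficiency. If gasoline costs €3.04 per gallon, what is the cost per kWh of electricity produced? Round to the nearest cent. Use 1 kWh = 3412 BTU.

Electrical output per gallon = 117,000 BTU × 0.34 / 3412 BTU/kWh = 11.66 kWh
Cost per kWh = €3.04 / 11.66 kWh = €0.261

€0.26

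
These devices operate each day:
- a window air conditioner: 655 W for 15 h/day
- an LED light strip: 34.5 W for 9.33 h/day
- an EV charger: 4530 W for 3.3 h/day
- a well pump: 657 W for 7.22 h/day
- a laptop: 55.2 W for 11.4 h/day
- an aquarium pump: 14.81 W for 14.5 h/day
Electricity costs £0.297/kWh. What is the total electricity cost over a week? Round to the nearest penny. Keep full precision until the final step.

£63.79

window air conditioner: 655 W × 15 h × 7 d = 68,775 Wh = 68.78 kWh
LED light strip: 34.5 W × 9.33 h × 7 d = 2,253 Wh = 2.253 kWh
EV charger: 4530 W × 3.3 h × 7 d = 104,643 Wh = 104.6 kWh
well pump: 657 W × 7.22 h × 7 d = 33,205 Wh = 33.2 kWh
laptop: 55.2 W × 11.4 h × 7 d = 4,405 Wh = 4.405 kWh
aquarium pump: 14.81 W × 14.5 h × 7 d = 1,503 Wh = 1.503 kWh
Total energy = 68.78 + 2.253 + 104.6 + 33.2 + 4.405 + 1.503 = 214.8 kWh
Cost = 214.8 kWh × £0.297 = £63.79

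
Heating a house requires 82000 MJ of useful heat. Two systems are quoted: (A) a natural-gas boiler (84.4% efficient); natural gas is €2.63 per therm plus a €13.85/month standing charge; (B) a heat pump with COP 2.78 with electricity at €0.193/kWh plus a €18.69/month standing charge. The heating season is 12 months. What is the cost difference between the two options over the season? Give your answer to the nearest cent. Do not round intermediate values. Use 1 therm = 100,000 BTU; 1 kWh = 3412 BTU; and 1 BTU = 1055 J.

€782.44

Heat load = 82000 MJ = 82,000,000,000 J / 1055 = 77,725,118 BTU
Gas: input = 77,725,118 / 0.844 = 92,091,373 BTU = 920.9 therm → 920.9 × €2.63 = €2,422.00; + 12 × €13.85 standing = €2,588.20
Heat pump: 77,725,118 BTU / 3412 = 22,780 kWh heat; / 2.78 = 8,194 kWh in → × €0.193 = €1,581.48; + 12 × €18.69 standing = €1,805.76
Difference = |€2,588.20 − €1,805.76| = €782.44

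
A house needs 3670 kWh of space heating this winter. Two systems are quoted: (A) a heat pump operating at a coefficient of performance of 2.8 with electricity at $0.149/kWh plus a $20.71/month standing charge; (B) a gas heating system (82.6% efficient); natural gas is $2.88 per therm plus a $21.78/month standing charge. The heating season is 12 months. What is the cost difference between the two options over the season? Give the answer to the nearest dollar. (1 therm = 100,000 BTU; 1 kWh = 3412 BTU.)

$254

Heat load = 3670 kWh × 3412 = 12,522,040 BTU
Gas: input = 12,522,040 / 0.826 = 15,159,855 BTU = 151.6 therm → 151.6 × $2.88 = $436.60; + 12 × $21.78 standing = $697.96
Heat pump: 12,522,040 BTU / 3412 = 3,670 kWh heat; / 2.8 = 1,311 kWh in → × $0.149 = $195.30; + 12 × $20.71 standing = $443.82
Difference = |$697.96 − $443.82| = $254.15 ≈ $254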